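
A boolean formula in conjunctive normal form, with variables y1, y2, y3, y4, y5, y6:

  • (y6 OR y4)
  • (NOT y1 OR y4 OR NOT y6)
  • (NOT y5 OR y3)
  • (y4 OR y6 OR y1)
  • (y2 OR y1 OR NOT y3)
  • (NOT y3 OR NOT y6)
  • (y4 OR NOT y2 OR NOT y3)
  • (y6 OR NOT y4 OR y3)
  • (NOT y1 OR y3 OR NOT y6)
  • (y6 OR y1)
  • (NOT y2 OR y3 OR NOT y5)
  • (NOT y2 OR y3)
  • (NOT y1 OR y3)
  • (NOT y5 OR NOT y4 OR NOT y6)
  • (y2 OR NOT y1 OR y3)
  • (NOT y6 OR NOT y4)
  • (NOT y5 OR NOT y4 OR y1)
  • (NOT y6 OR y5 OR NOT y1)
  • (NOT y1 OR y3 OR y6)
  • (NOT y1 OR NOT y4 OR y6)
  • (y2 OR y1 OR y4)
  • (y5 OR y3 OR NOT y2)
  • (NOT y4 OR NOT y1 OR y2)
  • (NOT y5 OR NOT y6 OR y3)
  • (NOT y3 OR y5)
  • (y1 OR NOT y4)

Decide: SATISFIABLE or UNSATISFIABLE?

y1 = True:
  propagation gives y3=True, y6=False, y4=True; an empty clause results — contradiction.
y1 = False:
  propagation gives y6=True, y3=False, y5=False, y2=False; an empty clause results — contradiction.
Every branch closes, so no satisfying assignment exists.

UNSATISFIABLE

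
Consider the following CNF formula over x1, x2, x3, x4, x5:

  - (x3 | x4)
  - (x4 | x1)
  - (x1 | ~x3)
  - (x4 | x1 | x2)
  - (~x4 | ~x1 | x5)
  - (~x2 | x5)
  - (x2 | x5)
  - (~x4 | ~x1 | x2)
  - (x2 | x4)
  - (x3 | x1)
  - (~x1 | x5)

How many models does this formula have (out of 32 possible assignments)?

3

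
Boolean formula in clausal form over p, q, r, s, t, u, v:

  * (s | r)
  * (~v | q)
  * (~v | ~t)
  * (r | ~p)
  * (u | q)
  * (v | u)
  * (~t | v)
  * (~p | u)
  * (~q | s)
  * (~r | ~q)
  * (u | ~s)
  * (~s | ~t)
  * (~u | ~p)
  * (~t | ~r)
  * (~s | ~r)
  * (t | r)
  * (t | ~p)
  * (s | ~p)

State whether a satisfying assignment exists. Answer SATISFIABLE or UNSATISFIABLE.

p occurs only negated in the remaining clauses — set p = False.
Branch on q: take q = False.
  then v is forced to False.
  then u is forced to True.
  then t is forced to False.
  then r is forced to True.
  then s is forced to False.
So p=False, q=False, r=True, s=False, t=False, u=True, v=False is a satisfying assignment.

SATISFIABLE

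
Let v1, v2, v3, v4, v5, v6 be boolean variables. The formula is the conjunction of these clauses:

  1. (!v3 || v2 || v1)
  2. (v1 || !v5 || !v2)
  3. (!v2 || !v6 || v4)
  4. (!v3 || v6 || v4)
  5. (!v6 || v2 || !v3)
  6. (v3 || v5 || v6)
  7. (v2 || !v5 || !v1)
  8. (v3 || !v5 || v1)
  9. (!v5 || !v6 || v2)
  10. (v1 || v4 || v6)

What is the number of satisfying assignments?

16

Split on v2, then v6.
  v2=T, v6=T: v3 free; 3 ways for (v1,v4,v5) × 2^1 = 6.
  v2=T, v6=F: 5 of the 16 assignments to (v1,v3,v4,v5) work.
  v2=F, v6=T: remaining (v1,v3,v4,v5) ∈ {(F,F,F,F); (F,F,T,F); (T,F,F,F); (T,F,T,F)} — 4.
  v2=F, v6=F: remaining (v1,v3,v4,v5) ∈ {(T,T,T,F)} — 1.
Total: 6 + 5 + 4 + 1 = 16.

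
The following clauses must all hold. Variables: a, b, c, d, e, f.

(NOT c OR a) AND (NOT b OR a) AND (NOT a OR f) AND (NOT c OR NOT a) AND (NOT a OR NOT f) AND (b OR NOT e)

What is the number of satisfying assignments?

4

Satisfying assignments:
  a=F b=F c=F d=F e=F f=F
  a=F b=F c=F d=F e=F f=T
  a=F b=F c=F d=T e=F f=F
  a=F b=F c=F d=T e=F f=T
Count: 4.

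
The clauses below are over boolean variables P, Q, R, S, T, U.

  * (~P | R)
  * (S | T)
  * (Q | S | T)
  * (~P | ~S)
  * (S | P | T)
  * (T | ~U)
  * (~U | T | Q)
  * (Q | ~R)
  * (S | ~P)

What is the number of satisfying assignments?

15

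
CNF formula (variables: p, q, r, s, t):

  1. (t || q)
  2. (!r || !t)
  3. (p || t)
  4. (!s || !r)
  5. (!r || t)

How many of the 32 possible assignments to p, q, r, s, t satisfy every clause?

10

Split on t, then r.
  t=1, r=1: a clause becomes empty — 0.
  t=1, r=0: p, q, s free → 2^3 = 8.
  t=0, r=1: a clause becomes empty — 0.
  t=0, r=0: remaining (p,q,s) ∈ {(1,1,0); (1,1,1)} — 2.
Total: 0 + 8 + 0 + 2 = 10.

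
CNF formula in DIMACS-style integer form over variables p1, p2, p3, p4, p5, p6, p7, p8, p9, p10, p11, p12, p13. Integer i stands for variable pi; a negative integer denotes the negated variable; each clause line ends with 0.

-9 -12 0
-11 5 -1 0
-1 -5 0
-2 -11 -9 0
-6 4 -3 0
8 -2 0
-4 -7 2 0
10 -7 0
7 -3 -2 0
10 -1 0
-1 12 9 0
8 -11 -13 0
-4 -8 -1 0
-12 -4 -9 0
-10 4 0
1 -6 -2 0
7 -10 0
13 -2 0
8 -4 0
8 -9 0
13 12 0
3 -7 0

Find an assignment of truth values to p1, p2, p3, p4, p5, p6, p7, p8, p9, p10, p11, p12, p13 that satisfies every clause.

p1=0, p2=1, p3=0, p4=0, p5=1, p6=0, p7=0, p8=1, p9=0, p10=0, p11=0, p12=1, p13=1

Check each clause:
  1. {¬p9, ¬p12} — ¬p9 is true.
  2. {¬p11, ¬p1, p5} — p5 is true.
  3. {¬p1, ¬p5} — ¬p1 is true.
  4. {¬p2, ¬p9, ¬p11} — ¬p11 is true.
  5. {p4, ¬p6, ¬p3} — ¬p6 is true.
  6. {¬p2, p8} — p8 is true.
  7. {¬p7, ¬p4, p2} — ¬p7 is true.
  8. {¬p7, p10} — ¬p7 is true.
  9. {p7, ¬p3, ¬p2} — ¬p3 is true.
  10. {p10, ¬p1} — ¬p1 is true.
  11. {p9, ¬p1, p12} — p12 is true.
  12. {¬p13, ¬p11, p8} — p8 is true.
  13. {¬p1, ¬p8, ¬p4} — ¬p4 is true.
  14. {¬p4, ¬p12, ¬p9} — ¬p4 is true.
  15. {¬p10, p4} — ¬p10 is true.
  16. {¬p6, ¬p2, p1} — ¬p6 is true.
  17. {p7, ¬p10} — ¬p10 is true.
  18. {p13, ¬p2} — p13 is true.
  19. {p8, ¬p4} — p8 is true.
  20. {p8, ¬p9} — p8 is true.
  21. {p13, p12} — p12 is true.
  22. {¬p7, p3} — ¬p7 is true.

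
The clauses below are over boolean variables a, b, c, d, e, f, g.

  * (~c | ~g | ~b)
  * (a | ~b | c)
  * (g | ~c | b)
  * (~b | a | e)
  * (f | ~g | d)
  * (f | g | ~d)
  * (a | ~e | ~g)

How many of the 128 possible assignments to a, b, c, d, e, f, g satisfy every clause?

Split on g, then b.
  g=T, b=T: e free; 3 ways for (a,c,d,f) × 2^1 = 6.
  g=T, b=F: c free; 9 ways for (a,d,e,f) × 2^1 = 18.
  g=F, b=T: 15 of the 32 assignments to (a,c,d,e,f) work.
  g=F, b=F: a, e free; 3 ways for (c,d,f) × 2^2 = 12.
Total: 6 + 18 + 15 + 12 = 51.

51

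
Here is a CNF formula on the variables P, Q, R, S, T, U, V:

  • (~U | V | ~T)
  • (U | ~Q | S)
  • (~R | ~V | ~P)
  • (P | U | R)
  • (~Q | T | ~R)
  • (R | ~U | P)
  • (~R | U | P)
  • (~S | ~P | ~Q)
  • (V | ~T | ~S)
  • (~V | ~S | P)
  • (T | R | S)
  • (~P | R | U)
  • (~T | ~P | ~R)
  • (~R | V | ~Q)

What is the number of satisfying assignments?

14

Split on R, then P.
  R=T, P=T: remaining (Q,S,T,U,V) ∈ {(F,F,F,F,F); (F,F,F,T,F); (F,T,F,F,F); (F,T,F,T,F)} — 4.
  R=T, P=F: 5 of the 32 assignments to (Q,S,T,U,V) work.
  R=F, P=T: 5 of the 32 assignments to (Q,S,T,U,V) work.
  R=F, P=F: a clause becomes empty — 0.
Total: 4 + 5 + 5 + 0 = 14.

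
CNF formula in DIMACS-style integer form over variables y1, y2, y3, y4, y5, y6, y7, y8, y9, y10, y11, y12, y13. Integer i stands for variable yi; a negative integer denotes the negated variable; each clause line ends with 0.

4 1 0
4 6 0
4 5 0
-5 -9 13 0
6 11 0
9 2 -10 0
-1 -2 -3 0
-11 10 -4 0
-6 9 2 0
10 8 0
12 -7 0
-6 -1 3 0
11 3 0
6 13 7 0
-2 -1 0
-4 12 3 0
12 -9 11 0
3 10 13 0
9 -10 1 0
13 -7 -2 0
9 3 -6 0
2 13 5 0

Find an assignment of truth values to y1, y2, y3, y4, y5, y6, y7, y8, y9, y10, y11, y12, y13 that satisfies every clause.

Pure literal: y8 appears only positively; assign y8 = True.
Set y1 = False and propagate.
  then y4 is forced to True.
Try y2 = True.
Set y3 = True and propagate.
The remaining clauses are satisfied by y5 = True, y6 = True, y7 = False, y9 = False, y10 = False, y11 = False, y12 = False, y13 = False.

y1 = 0, y2 = 1, y3 = 1, y4 = 1, y5 = 1, y6 = 1, y7 = 0, y8 = 1, y9 = 0, y10 = 0, y11 = 0, y12 = 0, y13 = 0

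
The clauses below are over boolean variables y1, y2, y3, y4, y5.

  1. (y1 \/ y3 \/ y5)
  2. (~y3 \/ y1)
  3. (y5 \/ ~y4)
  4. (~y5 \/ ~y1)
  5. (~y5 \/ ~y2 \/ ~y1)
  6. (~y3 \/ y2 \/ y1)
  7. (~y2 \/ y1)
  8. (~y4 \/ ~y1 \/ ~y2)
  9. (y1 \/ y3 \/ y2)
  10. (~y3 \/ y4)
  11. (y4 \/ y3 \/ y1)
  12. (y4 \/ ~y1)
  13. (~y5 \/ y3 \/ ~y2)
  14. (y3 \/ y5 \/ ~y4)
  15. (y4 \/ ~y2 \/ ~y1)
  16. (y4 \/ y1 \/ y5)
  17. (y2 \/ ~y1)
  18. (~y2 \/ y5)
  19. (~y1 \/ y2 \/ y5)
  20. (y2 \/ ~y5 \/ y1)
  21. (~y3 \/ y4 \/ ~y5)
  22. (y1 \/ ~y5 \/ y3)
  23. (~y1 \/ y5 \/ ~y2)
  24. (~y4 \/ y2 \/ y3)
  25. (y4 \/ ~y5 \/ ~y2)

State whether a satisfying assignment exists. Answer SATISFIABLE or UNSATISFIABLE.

y1 = True:
  propagation gives y5=False, y4=False; an empty clause results — contradiction.
y1 = False:
  propagation gives y3=False, y5=True; an empty clause results — contradiction.
Every branch closes, so no satisfying assignment exists.

UNSATISFIABLE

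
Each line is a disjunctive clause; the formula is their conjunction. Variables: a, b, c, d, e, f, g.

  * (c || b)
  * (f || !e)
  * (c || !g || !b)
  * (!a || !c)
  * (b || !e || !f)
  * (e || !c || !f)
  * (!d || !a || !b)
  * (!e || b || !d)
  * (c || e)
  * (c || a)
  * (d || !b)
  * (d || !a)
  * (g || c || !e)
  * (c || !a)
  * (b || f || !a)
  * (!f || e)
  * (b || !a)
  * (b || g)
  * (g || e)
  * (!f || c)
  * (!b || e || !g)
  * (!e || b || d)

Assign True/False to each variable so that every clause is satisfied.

a=F, b=F, c=T, d=T, e=F, f=F, g=T

Branch on a: take a = False.
  then c is forced to True.
Try b = False.
  then g is forced to True.
The remaining clauses are satisfied by d = True, e = False, f = False.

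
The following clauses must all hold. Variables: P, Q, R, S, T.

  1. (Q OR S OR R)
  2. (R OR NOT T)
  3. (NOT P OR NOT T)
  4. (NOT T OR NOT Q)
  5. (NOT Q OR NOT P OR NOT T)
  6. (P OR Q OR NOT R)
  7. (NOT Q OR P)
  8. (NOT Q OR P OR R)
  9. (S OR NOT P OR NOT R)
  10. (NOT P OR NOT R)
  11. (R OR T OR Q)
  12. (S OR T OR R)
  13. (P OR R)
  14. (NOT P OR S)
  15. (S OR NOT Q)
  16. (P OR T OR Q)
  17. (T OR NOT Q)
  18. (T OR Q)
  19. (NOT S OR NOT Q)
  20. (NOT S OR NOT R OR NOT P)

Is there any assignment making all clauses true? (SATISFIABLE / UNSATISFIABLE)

Q = True:
  propagation gives T=False; an empty clause results — contradiction.
Q = False:
  propagation gives T=True, R=True, P=False; an empty clause results — contradiction.
Every branch closes, so no satisfying assignment exists.

UNSATISFIABLE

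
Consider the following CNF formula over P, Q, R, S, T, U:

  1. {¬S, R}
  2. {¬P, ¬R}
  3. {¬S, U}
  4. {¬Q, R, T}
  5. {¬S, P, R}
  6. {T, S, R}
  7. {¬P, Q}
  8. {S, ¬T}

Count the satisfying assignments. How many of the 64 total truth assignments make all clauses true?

8

The models are:
  P=F Q=F R=T S=F T=F U=F
  P=F Q=F R=T S=F T=F U=T
  P=F Q=F R=T S=T T=F U=T
  P=F Q=F R=T S=T T=T U=T
  P=F Q=T R=T S=F T=F U=F
  P=F Q=T R=T S=F T=F U=T
  P=F Q=T R=T S=T T=F U=T
  P=F Q=T R=T S=T T=T U=T
Count: 8.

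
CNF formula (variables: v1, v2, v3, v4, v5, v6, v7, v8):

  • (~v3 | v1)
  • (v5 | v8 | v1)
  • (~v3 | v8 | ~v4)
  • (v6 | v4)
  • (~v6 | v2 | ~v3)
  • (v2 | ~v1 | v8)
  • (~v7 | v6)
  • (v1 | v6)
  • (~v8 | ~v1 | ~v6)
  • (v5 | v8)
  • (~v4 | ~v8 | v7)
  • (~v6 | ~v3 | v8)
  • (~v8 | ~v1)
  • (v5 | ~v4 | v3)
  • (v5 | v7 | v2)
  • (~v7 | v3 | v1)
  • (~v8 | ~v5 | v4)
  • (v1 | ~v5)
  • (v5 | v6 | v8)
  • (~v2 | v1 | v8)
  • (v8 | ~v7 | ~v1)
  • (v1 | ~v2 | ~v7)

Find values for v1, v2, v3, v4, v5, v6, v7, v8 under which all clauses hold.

v1=True, v2=True, v3=False, v4=True, v5=True, v6=True, v7=False, v8=False

Try v1 = True.
  then v8 is forced to False.
  then v2 is forced to True.
  then v5 is forced to True.
  then v7 is forced to False.
Try v3 = False.
Set v4 = True and propagate.
v6 is now unconstrained; take v6 = True.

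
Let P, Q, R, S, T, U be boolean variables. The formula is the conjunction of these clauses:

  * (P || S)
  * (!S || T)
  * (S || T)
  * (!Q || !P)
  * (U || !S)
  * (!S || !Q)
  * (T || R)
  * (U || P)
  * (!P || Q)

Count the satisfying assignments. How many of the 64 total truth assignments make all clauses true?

2

The models are:
  P=0 Q=0 R=0 S=1 T=1 U=1
  P=0 Q=0 R=1 S=1 T=1 U=1
That's 2 in total.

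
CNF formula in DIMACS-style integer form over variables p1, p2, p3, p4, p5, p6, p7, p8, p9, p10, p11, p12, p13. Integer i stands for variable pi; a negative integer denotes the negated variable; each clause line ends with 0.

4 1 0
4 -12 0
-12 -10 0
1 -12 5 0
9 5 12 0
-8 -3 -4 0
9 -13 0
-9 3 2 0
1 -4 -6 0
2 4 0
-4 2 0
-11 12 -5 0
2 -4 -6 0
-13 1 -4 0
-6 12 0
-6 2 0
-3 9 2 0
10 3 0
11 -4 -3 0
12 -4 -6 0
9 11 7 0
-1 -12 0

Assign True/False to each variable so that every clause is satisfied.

p1 = T  p2 = T  p3 = T  p4 = F  p5 = T  p6 = F  p7 = F  p8 = T  p9 = T  p10 = T  p11 = F  p12 = F  p13 = F

Check each clause:
  1. (p4 || p1) — p1 is true.
  2. (p4 || !p12) — !p12 is true.
  3. (!p12 || !p10) — !p12 is true.
  4. (!p12 || p5 || p1) — p1 is true.
  5. (p5 || p12 || p9) — p9 is true.
  6. (!p4 || !p3 || !p8) — !p4 is true.
  7. (p9 || !p13) — p9 is true.
  8. (p2 || p3 || !p9) — p2 is true.
  9. (!p4 || !p6 || p1) — p1 is true.
  10. (p2 || p4) — p2 is true.
  11. (!p4 || p2) — p2 is true.
  12. (p12 || !p5 || !p11) — !p11 is true.
  13. (!p6 || p2 || !p4) — p2 is true.
  14. (!p4 || p1 || !p13) — p1 is true.
  15. (p12 || !p6) — !p6 is true.
  16. (!p6 || p2) — p2 is true.
  17. (p2 || p9 || !p3) — p9 is true.
  18. (p10 || p3) — p10 is true.
  19. (!p4 || p11 || !p3) — !p4 is true.
  20. (!p4 || p12 || !p6) — !p6 is true.
  21. (p11 || p7 || p9) — p9 is true.
  22. (!p12 || !p1) — !p12 is true.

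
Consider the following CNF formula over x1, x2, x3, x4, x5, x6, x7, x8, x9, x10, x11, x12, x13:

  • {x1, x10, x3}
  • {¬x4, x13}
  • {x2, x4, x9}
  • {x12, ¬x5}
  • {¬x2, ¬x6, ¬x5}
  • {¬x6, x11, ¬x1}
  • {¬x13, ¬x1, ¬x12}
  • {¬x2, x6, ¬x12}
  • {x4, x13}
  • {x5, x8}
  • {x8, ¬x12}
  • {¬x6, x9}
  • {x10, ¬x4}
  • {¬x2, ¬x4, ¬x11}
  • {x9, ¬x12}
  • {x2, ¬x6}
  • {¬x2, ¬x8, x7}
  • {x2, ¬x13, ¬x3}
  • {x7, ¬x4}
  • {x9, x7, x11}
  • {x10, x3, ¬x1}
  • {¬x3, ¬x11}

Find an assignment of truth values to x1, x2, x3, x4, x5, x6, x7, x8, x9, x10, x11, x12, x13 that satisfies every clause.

x1 = False  x2 = True  x3 = False  x4 = False  x5 = False  x6 = False  x7 = True  x8 = True  x9 = True  x10 = True  x11 = False  x12 = False  x13 = True

Pure literal: x7 appears only positively; assign x7 = True.
Pure literal: x9 appears only positively; assign x9 = True.
Set x1 = False and propagate.
Branch on x2: take x2 = True.
Try x3 = False.
  then x10 is forced to True.
The remaining clauses are satisfied by x4 = False, x5 = False, x6 = False, x8 = True, x11 = False, x12 = False, x13 = True.
Every clause has at least one true literal under this assignment.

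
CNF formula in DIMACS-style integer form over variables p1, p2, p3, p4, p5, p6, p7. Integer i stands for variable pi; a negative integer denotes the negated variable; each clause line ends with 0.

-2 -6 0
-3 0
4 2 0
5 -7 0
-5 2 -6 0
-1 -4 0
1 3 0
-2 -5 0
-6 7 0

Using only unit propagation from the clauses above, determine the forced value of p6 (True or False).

Unit clause (~p3) sets p3 = False.
In (p3 | p1), p3 is now false; p1 must hold, so p1 = True.
(~p4 | ~p1): since p1 = True, the clause reduces to (~p4). p4 = False.
From (p4 | p2) and p4 = False: p2 = True.
From (~p2 | ~p6) and p2 = True: p6 = False.

False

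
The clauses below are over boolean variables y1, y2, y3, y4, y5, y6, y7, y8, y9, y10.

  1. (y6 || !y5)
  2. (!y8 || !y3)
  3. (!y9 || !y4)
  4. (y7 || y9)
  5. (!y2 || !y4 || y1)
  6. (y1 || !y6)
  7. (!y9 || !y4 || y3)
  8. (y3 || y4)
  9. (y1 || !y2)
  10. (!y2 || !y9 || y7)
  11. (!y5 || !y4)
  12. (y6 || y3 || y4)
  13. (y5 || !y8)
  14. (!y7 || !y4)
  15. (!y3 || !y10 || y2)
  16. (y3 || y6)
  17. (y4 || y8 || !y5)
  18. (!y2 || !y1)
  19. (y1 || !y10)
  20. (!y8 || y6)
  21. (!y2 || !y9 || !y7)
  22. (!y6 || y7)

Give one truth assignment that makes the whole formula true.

Pure literal: y10 appears only negated; assign y10 = False.
Set y1 = True and propagate.
  then y2 is forced to False.
Branch on y3: take y3 = True.
  then y8 is forced to False.
Set y4 = False and propagate.
  then y5 is forced to False.
For the remaining variables, y6 = False, y7 = True, y9 = True works.

y1 = 1, y2 = 0, y3 = 1, y4 = 0, y5 = 0, y6 = 0, y7 = 1, y8 = 0, y9 = 1, y10 = 0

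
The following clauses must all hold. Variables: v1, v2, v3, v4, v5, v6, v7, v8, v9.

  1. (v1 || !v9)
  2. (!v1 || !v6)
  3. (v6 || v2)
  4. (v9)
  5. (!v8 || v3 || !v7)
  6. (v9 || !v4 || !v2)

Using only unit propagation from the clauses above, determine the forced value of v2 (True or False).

(v9) stands alone — v9 = True.
In (v1 || !v9), !v9 is now false; v1 must hold, so v1 = True.
(!v1 || !v6): since v1 = True, the clause reduces to (!v6). v6 = False.
(v2 || v6): since v6 = False, the clause reduces to (v2). v2 = True.

True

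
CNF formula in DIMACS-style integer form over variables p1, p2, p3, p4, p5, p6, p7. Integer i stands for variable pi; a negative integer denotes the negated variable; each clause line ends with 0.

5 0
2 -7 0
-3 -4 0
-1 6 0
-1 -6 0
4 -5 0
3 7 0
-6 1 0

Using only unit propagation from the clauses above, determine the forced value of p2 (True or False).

(p5) stands alone — p5 = True.
(p4 | ~p5): since p5 = True, the clause reduces to (p4). p4 = True.
From (~p3 | ~p4) and p4 = True: p3 = False.
(p3 | p7) with p3 = False leaves only p7, so p7 = True.
(p2 | ~p7): since p7 = True, the clause reduces to (p2). p2 = True.

True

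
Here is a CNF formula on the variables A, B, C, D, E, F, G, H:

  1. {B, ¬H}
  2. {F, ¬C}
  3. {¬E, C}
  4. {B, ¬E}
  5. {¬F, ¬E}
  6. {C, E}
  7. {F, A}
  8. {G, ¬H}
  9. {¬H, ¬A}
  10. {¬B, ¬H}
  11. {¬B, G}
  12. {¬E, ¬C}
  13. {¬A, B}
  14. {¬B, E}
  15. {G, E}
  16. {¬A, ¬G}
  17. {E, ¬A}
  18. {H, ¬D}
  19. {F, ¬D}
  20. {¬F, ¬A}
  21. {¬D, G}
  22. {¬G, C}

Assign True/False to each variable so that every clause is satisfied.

A=False  B=False  C=True  D=False  E=False  F=True  G=True  H=False

Check each clause:
  1. {¬H, B} — ¬H is true.
  2. {F, ¬C} — F is true.
  3. {¬E, C} — C is true.
  4. {B, ¬E} — ¬E is true.
  5. {¬E, ¬F} — ¬E is true.
  6. {E, C} — C is true.
  7. {A, F} — F is true.
  8. {G, ¬H} — ¬H is true.
  9. {¬H, ¬A} — ¬H is true.
  10. {¬H, ¬B} — ¬H is true.
  11. {G, ¬B} — ¬B is true.
  12. {¬C, ¬E} — ¬E is true.
  13. {B, ¬A} — ¬A is true.
  14. {¬B, E} — ¬B is true.
  15. {G, E} — G is true.
  16. {¬G, ¬A} — ¬A is true.
  17. {E, ¬A} — ¬A is true.
  18. {H, ¬D} — ¬D is true.
  19. {¬D, F} — ¬D is true.
  20. {¬F, ¬A} — ¬A is true.
  21. {¬D, G} — ¬D is true.
  22. {C, ¬G} — C is true.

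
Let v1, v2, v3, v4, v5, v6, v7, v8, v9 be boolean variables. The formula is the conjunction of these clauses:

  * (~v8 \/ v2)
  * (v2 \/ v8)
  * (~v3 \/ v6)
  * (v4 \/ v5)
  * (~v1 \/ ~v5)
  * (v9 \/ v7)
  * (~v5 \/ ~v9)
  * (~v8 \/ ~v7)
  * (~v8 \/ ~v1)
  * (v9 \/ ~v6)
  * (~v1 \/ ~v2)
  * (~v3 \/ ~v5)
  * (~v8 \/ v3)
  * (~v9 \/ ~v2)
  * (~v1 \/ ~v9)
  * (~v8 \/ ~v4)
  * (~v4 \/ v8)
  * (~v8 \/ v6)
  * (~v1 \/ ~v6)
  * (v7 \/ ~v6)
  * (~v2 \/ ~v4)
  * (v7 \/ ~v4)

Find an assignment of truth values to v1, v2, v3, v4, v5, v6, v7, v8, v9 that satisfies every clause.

v1=F  v2=T  v3=F  v4=F  v5=T  v6=F  v7=T  v8=F  v9=F

Pure literal: v1 appears only negated; assign v1 = False.
Branch on v2: take v2 = True.
  then v9 is forced to False.
  then v7 is forced to True.
  then v8 is forced to False.
  then v6 is forced to False.
  then v3 is forced to False.
  then v4 is forced to False.
  then v5 is forced to True.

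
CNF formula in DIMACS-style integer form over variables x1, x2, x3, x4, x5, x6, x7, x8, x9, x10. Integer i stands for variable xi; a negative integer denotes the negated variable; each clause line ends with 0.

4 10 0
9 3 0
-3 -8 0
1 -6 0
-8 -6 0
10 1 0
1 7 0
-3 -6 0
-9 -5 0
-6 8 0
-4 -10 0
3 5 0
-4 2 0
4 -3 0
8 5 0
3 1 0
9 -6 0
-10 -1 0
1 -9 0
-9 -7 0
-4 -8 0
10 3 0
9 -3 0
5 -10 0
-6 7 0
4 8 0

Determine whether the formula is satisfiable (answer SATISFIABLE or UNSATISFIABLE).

x3 = True:
  propagation gives x8=False, x6=False, x4=True, x10=False; an empty clause results — contradiction.
x3 = False:
  propagation gives x9=True, x5=False; an empty clause results — contradiction.
Every branch closes, so no satisfying assignment exists.

UNSATISFIABLE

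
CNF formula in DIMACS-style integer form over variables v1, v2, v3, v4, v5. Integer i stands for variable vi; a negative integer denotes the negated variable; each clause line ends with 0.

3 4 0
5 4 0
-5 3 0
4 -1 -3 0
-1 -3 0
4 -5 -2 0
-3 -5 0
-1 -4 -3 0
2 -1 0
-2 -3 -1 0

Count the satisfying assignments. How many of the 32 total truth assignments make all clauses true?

5

Satisfying assignments:
  v1=F v2=F v3=F v4=T v5=F
  v1=F v2=F v3=T v4=T v5=F
  v1=F v2=T v3=F v4=T v5=F
  v1=F v2=T v3=T v4=T v5=F
  v1=T v2=T v3=F v4=T v5=F
Count: 5.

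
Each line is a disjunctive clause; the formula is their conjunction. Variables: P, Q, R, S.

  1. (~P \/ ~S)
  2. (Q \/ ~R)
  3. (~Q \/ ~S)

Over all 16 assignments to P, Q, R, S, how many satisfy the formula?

7

The models are:
  P=0 Q=0 R=0 S=0
  P=0 Q=0 R=0 S=1
  P=0 Q=1 R=0 S=0
  P=0 Q=1 R=1 S=0
  P=1 Q=0 R=0 S=0
  P=1 Q=1 R=0 S=0
  P=1 Q=1 R=1 S=0
That's 7 in total.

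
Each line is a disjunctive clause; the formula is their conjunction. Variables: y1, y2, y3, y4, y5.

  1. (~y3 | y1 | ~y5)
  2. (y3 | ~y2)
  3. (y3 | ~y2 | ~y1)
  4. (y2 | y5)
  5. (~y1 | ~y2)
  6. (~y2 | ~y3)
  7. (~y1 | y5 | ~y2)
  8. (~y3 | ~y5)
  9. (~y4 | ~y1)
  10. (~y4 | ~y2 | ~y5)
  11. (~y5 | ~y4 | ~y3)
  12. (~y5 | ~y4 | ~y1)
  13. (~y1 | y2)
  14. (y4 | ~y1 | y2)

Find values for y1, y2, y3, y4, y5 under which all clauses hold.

y1=False  y2=False  y3=False  y4=False  y5=True

Branch on y1: take y1 = False.
Branch on y2: take y2 = False.
  then y5 is forced to True.
  then y3 is forced to False.
y4 is now unconstrained; take y4 = False.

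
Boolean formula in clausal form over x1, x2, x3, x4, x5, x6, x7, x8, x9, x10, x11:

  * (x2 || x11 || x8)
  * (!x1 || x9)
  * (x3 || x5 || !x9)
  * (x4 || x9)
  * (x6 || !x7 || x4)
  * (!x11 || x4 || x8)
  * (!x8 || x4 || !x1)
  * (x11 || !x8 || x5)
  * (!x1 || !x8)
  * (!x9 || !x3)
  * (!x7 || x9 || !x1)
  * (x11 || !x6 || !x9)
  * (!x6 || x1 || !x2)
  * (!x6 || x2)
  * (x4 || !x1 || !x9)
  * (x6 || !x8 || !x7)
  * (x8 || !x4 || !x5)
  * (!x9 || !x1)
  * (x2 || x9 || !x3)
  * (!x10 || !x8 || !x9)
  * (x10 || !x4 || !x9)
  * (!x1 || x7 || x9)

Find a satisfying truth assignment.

Branch on x1: take x1 = False.
The remaining clauses are satisfied by x2 = True, x3 = True, x4 = True, x5 = False, x6 = False, x7 = False, x8 = False, x9 = False, x10 = True, x11 = False.

x1 = F, x2 = T, x3 = T, x4 = T, x5 = F, x6 = F, x7 = F, x8 = F, x9 = F, x10 = T, x11 = F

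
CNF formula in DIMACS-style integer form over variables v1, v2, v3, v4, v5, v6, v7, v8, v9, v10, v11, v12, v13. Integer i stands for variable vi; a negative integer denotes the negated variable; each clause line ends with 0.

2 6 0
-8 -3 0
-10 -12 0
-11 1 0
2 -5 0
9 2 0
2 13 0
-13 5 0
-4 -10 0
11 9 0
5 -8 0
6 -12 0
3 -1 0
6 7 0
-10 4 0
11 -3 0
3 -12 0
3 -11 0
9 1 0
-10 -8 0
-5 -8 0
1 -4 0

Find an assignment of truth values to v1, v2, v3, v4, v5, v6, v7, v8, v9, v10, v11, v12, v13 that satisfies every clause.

v1=T, v2=T, v3=T, v4=F, v5=T, v6=T, v7=T, v8=F, v9=T, v10=F, v11=T, v12=T, v13=F

Check each clause:
  1. (v2 || v6) — v2 is true.
  2. (!v3 || !v8) — !v8 is true.
  3. (!v10 || !v12) — !v10 is true.
  4. (!v11 || v1) — v1 is true.
  5. (!v5 || v2) — v2 is true.
  6. (v9 || v2) — v9 is true.
  7. (v2 || v13) — v2 is true.
  8. (!v13 || v5) — !v13 is true.
  9. (!v10 || !v4) — !v4 is true.
  10. (v9 || v11) — v9 is true.
  11. (!v8 || v5) — !v8 is true.
  12. (v6 || !v12) — v6 is true.
  13. (!v1 || v3) — v3 is true.
  14. (v7 || v6) — v6 is true.
  15. (!v10 || v4) — !v10 is true.
  16. (!v3 || v11) — v11 is true.
  17. (v3 || !v12) — v3 is true.
  18. (!v11 || v3) — v3 is true.
  19. (v1 || v9) — v9 is true.
  20. (!v8 || !v10) — !v8 is true.
  21. (!v8 || !v5) — !v8 is true.
  22. (!v4 || v1) — v1 is true.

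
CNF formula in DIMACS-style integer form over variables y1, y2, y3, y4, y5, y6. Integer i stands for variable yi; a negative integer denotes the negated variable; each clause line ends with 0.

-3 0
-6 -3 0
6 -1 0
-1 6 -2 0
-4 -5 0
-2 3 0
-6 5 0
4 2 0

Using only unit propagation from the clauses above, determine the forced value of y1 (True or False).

(~y3) stands alone — y3 = False.
(~y2 | y3) with y3 = False leaves only ~y2, so y2 = False.
(y2 | y4): since y2 = False, the clause reduces to (y4). y4 = True.
In (~y5 | ~y4), ~y4 is now false; ~y5 must hold, so y5 = False.
From (~y6 | y5) and y5 = False: y6 = False.
From (~y1 | y6) and y6 = False: y1 = False.

False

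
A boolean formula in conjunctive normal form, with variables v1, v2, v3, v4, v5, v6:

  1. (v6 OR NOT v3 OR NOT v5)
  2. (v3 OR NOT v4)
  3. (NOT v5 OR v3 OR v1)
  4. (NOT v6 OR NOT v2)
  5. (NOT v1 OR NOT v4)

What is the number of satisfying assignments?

21

Split on v3, then v1.
  v3=1, v1=1: remaining (v2,v4,v5,v6) ∈ {(0,0,0,0); (0,0,0,1); (0,0,1,1); (1,0,0,0)} — 4.
  v3=1, v1=0: v4 free; 4 ways for (v2,v5,v6) × 2^1 = 8.
  v3=0, v1=1: v5 free; 3 ways for (v2,v4,v6) × 2^1 = 6.
  v3=0, v1=0: remaining (v2,v4,v5,v6) ∈ {(0,0,0,0); (0,0,0,1); (1,0,0,0)} — 3.
Total: 4 + 8 + 6 + 3 = 21.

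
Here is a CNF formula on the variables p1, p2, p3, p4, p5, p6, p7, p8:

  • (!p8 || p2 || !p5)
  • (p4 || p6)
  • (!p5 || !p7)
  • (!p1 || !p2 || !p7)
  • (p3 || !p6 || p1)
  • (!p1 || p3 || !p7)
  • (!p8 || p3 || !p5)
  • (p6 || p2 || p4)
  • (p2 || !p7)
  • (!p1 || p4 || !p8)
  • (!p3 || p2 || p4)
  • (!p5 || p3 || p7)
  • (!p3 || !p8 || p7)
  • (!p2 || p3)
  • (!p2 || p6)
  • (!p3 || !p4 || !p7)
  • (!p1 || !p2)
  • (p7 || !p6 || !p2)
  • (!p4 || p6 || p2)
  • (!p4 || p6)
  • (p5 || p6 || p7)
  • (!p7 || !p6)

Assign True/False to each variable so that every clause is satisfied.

p1 = False, p2 = False, p3 = True, p4 = True, p5 = False, p6 = True, p7 = False, p8 = False

Check each clause:
  1. (!p8 || !p5 || p2) — !p8 is true.
  2. (p4 || p6) — p4 is true.
  3. (!p7 || !p5) — !p7 is true.
  4. (!p1 || !p7 || !p2) — !p7 is true.
  5. (!p6 || p3 || p1) — p3 is true.
  6. (!p7 || p3 || !p1) — !p7 is true.
  7. (!p5 || !p8 || p3) — !p8 is true.
  8. (p6 || p4 || p2) — p4 is true.
  9. (p2 || !p7) — !p7 is true.
  10. (p4 || !p1 || !p8) — !p8 is true.
  11. (p4 || p2 || !p3) — p4 is true.
  12. (!p5 || p3 || p7) — p3 is true.
  13. (!p3 || !p8 || p7) — !p8 is true.
  14. (!p2 || p3) — p3 is true.
  15. (p6 || !p2) — !p2 is true.
  16. (!p4 || !p7 || !p3) — !p7 is true.
  17. (!p2 || !p1) — !p1 is true.
  18. (!p2 || p7 || !p6) — !p2 is true.
  19. (!p4 || p6 || p2) — p6 is true.
  20. (p6 || !p4) — p6 is true.
  21. (p7 || p5 || p6) — p6 is true.
  22. (!p6 || !p7) — !p7 is true.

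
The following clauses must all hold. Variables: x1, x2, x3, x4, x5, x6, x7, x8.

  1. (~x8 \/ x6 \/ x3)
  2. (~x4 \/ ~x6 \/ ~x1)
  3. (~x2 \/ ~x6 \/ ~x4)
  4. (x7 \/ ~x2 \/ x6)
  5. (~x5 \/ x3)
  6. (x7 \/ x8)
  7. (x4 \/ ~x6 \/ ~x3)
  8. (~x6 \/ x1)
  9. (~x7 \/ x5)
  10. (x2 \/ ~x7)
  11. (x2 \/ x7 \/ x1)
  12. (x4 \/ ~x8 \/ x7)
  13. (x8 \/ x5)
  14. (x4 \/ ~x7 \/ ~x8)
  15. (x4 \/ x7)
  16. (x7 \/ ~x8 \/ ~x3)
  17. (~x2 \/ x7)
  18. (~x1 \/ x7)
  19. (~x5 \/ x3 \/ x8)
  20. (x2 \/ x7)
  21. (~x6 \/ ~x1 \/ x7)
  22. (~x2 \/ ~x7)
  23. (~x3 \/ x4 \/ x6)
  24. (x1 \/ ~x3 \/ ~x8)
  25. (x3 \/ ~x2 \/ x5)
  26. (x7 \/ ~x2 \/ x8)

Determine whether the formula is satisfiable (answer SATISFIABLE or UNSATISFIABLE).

UNSATISFIABLE

x7 = True:
  propagation gives x5=True, x3=True, x2=True; an empty clause results — contradiction.
x7 = False:
  propagation gives x8=True, x4=True, x3=False, x6=True; an empty clause results — contradiction.
Every branch closes, so no satisfying assignment exists.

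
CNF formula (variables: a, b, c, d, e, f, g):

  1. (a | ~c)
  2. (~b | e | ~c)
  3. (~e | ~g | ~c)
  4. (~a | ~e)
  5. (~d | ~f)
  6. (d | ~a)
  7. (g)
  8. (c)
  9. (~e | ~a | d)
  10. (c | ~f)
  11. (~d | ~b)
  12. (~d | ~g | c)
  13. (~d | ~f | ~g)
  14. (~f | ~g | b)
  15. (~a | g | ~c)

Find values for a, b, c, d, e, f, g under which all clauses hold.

a = T, b = F, c = T, d = T, e = F, f = F, g = T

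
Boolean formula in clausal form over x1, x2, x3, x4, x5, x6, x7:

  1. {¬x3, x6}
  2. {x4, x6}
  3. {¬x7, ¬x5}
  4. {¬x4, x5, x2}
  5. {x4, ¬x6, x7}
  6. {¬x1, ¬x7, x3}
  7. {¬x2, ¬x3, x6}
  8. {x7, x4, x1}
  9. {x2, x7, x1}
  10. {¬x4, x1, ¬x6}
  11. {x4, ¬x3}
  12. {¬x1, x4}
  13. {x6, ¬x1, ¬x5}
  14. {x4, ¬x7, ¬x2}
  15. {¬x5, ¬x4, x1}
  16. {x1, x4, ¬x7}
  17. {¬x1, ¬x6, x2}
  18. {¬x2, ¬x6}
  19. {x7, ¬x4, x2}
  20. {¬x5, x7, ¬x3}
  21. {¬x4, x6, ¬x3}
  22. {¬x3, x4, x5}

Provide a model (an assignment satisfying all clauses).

x1 = False, x2 = True, x3 = False, x4 = True, x5 = False, x6 = False, x7 = False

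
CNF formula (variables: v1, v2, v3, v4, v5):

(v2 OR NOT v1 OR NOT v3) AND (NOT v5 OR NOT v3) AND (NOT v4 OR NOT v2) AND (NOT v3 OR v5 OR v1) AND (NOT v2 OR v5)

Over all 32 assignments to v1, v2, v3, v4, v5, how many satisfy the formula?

Case analysis on v2 and v3:
  v2=T, v3=T: a clause becomes empty — 0.
  v2=T, v3=F: remaining (v1,v4,v5) ∈ {(F,F,T); (T,F,T)} — 2.
  v2=F, v3=T: a clause becomes empty — 0.
  v2=F, v3=F: v1, v4, v5 free → 2^3 = 8.
Total: 0 + 2 + 0 + 8 = 10.

10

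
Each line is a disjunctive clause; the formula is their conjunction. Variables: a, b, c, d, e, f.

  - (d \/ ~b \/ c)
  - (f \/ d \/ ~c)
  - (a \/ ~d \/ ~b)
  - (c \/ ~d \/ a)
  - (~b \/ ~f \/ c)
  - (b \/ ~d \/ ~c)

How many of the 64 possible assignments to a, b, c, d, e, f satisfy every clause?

Case analysis on c and d:
  c=1, d=1: remaining (a,b,e,f) ∈ {(1,1,0,0); (1,1,0,1); (1,1,1,0); (1,1,1,1)} — 4.
  c=1, d=0: forces f=1; a, b, e free → 2^3 = 8.
  c=0, d=1: e free; 3 ways for (a,b,f) × 2^1 = 6.
  c=0, d=0: forces b=0; a, e, f free → 2^3 = 8.
Total: 4 + 8 + 6 + 8 = 26.

26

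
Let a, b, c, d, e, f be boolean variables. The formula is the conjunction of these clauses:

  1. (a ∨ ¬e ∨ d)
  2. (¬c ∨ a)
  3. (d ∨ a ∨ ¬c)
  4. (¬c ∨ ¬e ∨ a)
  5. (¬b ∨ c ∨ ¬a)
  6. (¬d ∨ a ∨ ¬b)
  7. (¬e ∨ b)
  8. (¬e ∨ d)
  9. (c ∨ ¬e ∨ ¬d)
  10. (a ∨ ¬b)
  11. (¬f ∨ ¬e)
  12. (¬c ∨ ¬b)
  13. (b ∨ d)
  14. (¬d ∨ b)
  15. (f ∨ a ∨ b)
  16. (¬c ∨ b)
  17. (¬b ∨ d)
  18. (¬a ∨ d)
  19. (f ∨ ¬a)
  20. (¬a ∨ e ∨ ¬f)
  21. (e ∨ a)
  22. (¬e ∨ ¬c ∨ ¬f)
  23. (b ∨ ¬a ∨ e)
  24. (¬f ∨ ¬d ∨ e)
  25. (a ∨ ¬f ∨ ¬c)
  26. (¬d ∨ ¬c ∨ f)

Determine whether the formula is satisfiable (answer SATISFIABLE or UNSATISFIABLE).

UNSATISFIABLE

a = True:
  propagation gives d=True, b=True, c=True; an empty clause results — contradiction.
a = False:
  propagation gives c=False, b=False, e=False; an empty clause results — contradiction.
Every branch closes, so no satisfying assignment exists.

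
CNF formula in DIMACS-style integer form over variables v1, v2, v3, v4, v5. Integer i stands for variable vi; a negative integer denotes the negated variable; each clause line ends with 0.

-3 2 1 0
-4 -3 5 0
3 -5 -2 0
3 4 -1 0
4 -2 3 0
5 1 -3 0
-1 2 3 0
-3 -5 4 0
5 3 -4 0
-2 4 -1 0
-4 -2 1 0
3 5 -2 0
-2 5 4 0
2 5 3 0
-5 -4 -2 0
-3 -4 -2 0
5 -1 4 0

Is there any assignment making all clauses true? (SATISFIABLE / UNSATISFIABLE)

Set v1 = False and propagate.
The remaining clauses are satisfied by v2 = False, v3 = False, v4 = False, v5 = True.
So v1=False, v2=False, v3=False, v4=False, v5=True is a satisfying assignment.

SATISFIABLE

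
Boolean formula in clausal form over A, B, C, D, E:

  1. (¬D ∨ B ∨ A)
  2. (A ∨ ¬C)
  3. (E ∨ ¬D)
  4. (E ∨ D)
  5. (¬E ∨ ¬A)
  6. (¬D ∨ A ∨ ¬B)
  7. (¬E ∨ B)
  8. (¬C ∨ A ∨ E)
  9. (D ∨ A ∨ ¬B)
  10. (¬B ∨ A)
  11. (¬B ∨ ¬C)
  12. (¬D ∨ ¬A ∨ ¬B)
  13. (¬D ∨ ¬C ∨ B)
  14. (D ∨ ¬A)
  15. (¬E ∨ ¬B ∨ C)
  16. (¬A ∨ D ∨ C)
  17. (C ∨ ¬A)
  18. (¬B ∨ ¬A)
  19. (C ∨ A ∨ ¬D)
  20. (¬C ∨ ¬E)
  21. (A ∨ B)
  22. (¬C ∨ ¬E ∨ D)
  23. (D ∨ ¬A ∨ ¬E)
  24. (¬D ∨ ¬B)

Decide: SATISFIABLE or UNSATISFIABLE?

A = True:
  propagation gives E=False, D=False; an empty clause results — contradiction.
A = False:
  propagation gives C=False, B=False; an empty clause results — contradiction.
Every branch closes, so no satisfying assignment exists.

UNSATISFIABLE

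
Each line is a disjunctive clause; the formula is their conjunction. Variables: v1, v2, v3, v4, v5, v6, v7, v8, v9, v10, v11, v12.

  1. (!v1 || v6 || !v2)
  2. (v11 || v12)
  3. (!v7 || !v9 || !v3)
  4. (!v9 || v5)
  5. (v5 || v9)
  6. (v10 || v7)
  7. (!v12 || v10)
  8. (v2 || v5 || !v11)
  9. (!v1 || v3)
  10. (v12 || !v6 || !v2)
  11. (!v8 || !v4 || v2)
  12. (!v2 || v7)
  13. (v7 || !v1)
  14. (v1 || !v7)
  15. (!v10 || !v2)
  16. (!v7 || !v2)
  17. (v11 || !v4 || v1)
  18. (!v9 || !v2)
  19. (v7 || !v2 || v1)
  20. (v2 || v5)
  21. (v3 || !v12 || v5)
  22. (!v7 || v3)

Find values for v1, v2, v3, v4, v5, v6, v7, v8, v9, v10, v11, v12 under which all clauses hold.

v1=False, v2=False, v3=True, v4=True, v5=True, v6=True, v7=False, v8=False, v9=False, v10=True, v11=True, v12=False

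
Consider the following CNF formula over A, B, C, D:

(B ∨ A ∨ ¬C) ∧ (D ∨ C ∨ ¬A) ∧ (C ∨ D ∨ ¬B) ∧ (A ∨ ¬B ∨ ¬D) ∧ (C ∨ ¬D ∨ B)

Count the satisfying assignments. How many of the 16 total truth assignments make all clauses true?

Satisfying assignments:
  A=0 B=0 C=0 D=0
  A=0 B=1 C=1 D=0
  A=1 B=0 C=1 D=0
  A=1 B=0 C=1 D=1
  A=1 B=1 C=0 D=1
  A=1 B=1 C=1 D=0
  A=1 B=1 C=1 D=1
Count: 7.

7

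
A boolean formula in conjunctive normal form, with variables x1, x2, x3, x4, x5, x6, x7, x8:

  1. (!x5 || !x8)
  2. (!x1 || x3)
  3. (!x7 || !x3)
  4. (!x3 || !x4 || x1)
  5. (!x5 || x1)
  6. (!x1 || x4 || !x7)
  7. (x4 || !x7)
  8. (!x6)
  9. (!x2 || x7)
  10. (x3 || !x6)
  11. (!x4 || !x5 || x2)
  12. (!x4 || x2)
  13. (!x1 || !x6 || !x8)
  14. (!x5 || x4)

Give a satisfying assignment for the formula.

x1=1, x2=0, x3=1, x4=0, x5=0, x6=0, x7=0, x8=1

(!x6) is a unit clause, so x6 = False.
x5 occurs only negated in the remaining clauses — set x5 = False.
Set x1 = True and propagate.
  then x3 is forced to True.
  then x7 is forced to False.
  then x2 is forced to False.
  then x4 is forced to False.
x8 is now unconstrained; take x8 = True.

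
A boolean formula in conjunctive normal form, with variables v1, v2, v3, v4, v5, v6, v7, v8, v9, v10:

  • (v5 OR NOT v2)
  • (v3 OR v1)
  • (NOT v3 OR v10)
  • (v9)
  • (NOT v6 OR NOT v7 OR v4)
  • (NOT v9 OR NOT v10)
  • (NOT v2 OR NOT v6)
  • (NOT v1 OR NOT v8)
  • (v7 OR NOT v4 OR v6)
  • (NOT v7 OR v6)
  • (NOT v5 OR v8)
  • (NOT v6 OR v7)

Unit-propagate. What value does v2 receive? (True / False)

False

(v9) is a unit clause: v9 = True.
In (NOT v9 OR NOT v10), NOT v9 is now false; NOT v10 must hold, so v10 = False.
In (NOT v3 OR v10), v10 is now false; NOT v3 must hold, so v3 = False.
(v1 OR v3) with v3 = False leaves only v1, so v1 = True.
(NOT v1 OR NOT v8): since v1 = True, the clause reduces to (NOT v8). v8 = False.
(v8 OR NOT v5) with v8 = False leaves only NOT v5, so v5 = False.
(NOT v2 OR v5): since v5 = False, the clause reduces to (NOT v2). v2 = False.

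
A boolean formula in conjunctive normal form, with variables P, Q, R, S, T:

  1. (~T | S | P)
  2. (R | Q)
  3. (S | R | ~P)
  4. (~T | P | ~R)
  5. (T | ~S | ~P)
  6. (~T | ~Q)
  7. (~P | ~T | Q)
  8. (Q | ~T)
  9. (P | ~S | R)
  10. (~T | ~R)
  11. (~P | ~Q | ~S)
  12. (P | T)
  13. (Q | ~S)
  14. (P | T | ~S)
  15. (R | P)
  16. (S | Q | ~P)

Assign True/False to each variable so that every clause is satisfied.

Set P = True and propagate.
For the remaining variables, Q = True, R = True, S = False, T = False works.
Every clause has at least one true literal under this assignment.

P=T, Q=T, R=T, S=F, T=F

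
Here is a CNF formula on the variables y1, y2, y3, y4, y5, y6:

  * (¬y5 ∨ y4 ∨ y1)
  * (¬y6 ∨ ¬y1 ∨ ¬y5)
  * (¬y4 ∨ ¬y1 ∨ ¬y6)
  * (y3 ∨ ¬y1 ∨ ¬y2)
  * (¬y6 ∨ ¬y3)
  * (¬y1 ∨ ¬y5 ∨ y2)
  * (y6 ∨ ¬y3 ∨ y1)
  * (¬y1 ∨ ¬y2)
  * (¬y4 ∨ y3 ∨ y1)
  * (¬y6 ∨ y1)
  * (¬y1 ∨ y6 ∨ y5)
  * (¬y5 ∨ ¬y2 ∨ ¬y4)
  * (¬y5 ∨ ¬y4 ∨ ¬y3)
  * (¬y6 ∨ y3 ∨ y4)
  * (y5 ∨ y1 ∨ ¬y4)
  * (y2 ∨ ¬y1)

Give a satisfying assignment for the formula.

Set y1 = False and propagate.
  then y6 is forced to False.
  then y3 is forced to False.
  then y4 is forced to False.
  then y5 is forced to False.
y2 is now unconstrained; take y2 = True.
Every clause has at least one true literal under this assignment.

y1 = False, y2 = True, y3 = False, y4 = False, y5 = False, y6 = False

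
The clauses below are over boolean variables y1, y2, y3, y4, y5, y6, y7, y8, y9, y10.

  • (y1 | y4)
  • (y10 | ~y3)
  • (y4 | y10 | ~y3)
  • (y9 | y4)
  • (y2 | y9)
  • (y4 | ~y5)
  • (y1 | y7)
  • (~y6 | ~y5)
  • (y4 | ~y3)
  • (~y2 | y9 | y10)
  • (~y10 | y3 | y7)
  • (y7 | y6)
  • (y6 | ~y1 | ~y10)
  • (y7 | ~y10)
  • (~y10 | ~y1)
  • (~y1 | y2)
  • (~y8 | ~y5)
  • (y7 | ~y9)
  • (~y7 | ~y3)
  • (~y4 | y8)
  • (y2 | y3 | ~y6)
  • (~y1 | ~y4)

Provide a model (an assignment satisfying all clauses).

Pure literal: y5 appears only negated; assign y5 = False.
Try y1 = False.
  then y4 is forced to True.
  then y7 is forced to True.
  then y3 is forced to False.
  then y8 is forced to True.
For the remaining variables, y2 = False, y6 = False, y9 = True, y10 = False works.
Every clause has at least one true literal under this assignment.

y1 = False, y2 = False, y3 = False, y4 = True, y5 = False, y6 = False, y7 = True, y8 = True, y9 = True, y10 = False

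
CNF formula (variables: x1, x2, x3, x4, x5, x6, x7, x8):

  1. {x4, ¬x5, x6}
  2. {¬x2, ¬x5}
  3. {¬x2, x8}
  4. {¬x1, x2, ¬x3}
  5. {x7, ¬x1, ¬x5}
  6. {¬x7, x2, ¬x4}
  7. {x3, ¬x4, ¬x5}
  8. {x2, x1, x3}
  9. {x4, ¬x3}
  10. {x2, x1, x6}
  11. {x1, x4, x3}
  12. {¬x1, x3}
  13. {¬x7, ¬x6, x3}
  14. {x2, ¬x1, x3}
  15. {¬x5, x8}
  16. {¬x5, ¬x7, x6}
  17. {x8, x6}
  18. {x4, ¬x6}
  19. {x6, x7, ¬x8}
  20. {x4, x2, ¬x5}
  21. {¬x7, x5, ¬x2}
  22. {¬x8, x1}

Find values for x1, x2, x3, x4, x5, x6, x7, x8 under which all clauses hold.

x1=True  x2=True  x3=True  x4=True  x5=False  x6=True  x7=False  x8=True

Try x1 = True.
  then x3 is forced to True.
  then x2 is forced to True.
  then x5 is forced to False.
  then x8 is forced to True.
  then x4 is forced to True.
  then x7 is forced to False.
  then x6 is forced to True.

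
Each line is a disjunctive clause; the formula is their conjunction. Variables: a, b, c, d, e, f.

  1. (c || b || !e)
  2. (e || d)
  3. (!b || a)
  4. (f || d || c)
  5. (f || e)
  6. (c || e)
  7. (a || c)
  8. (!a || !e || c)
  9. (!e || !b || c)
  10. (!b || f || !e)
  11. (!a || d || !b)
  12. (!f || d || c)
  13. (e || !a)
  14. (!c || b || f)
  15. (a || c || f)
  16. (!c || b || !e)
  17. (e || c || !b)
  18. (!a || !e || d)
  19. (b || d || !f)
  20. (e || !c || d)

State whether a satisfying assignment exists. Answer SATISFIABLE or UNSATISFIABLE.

SATISFIABLE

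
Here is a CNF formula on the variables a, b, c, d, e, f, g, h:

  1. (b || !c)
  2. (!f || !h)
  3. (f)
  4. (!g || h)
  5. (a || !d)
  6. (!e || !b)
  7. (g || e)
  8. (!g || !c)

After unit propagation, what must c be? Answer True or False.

Unit clause (f) sets f = True.
In (!h || !f), !f is now false; !h must hold, so h = False.
(!g || h) with h = False leaves only !g, so g = False.
From (g || e) and g = False: e = True.
From (!e || !b) and e = True: b = False.
In (!c || b), b is now false; !c must hold, so c = False.

False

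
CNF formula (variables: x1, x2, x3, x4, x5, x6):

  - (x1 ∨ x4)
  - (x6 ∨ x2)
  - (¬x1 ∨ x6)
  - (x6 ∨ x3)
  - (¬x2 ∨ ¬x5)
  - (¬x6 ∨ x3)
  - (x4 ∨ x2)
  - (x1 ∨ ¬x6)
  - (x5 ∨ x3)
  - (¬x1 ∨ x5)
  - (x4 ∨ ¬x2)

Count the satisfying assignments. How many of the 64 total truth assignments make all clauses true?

2

Satisfying assignments:
  x1=F x2=T x3=T x4=T x5=F x6=F
  x1=T x2=F x3=T x4=T x5=T x6=T
That's 2 in total.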